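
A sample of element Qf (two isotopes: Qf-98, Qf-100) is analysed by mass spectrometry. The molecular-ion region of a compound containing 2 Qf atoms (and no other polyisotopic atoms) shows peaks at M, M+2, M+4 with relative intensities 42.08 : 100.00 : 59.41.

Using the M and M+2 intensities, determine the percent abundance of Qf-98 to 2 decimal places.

Write p for the Qf-98 fraction. I(M+2)/I(M) = [C(2,1)·p^1·(1−p)] / p^2 = 2·(1−p)/p = 100.00/42.08 = 2.3764
(1−p)/p = 2.3764/2 = 1.1882  ⇒  p = 1/(1 + 1.1882) = 0.4570
Qf-98: 45.70%, Qf-100: 54.30%.

45.70%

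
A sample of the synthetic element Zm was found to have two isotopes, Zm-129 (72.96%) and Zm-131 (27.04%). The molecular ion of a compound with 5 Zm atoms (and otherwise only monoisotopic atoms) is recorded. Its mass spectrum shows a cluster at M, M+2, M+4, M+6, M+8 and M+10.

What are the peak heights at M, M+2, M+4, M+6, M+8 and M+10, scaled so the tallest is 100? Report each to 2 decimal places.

53.96 : 100.00 : 74.12 : 27.47 : 5.09 : 0.38

Each Zm atom is independently Zm-129 (p = 0.7296) or Zm-131 (q = 0.2704); the cluster is the binomial expansion (p + q)^5.
P(M) = 0.7296^5 = 0.206740
P(M+2) = 5 × 0.7296^4 × 0.2704^1 = 0.383103
P(M+4) = 10 × 0.7296^3 × 0.2704^2 = 0.283967
P(M+6) = 10 × 0.7296^2 × 0.2704^3 = 0.105242
P(M+8) = 5 × 0.7296^1 × 0.2704^4 = 0.019502
P(M+10) = 0.2704^5 = 0.001446
The M+2 peak is largest (0.383103); scaling to 100 gives 53.96 : 100.00 : 74.12 : 27.47 : 5.09 : 0.38.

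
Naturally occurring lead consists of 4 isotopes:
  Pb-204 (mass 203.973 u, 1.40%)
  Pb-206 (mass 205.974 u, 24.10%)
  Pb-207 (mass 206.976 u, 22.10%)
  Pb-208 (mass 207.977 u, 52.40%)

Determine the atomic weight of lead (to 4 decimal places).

207.2170 u

Average mass = Σ (abundance × isotope mass) = 0.0140 × 203.973 + 0.2410 × 205.974 + 0.2210 × 206.976 + 0.5240 × 207.977
= 2.85562 + 49.63973 + 45.74170 + 108.97995 = 207.21700 u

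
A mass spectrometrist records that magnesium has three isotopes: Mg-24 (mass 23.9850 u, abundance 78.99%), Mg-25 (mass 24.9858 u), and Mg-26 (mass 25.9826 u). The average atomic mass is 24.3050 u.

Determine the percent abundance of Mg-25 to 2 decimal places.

Let x and y be the fractions of Mg-25 and Mg-26. Then x + y = 1 − 0.7899 = 0.2101 and 24.9858x + 25.9826y = 24.3050 − 0.7899×23.9850 = 5.3592485.
Substituting: 24.9858x + 25.9826(0.2101 − x) = 5.3592485
(24.9858 − 25.9826)x = -0.09969576  ⇒  x = 0.10002, y = 0.11008
Mg-25: 10.00%, Mg-26: 11.01%.

10.00%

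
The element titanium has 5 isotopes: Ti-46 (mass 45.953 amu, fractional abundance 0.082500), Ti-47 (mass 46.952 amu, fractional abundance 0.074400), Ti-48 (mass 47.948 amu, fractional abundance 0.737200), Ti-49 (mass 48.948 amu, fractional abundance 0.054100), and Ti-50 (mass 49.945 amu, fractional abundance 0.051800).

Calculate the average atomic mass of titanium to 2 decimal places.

The abundance-weighted mean is 0.082500 × 45.953 + 0.074400 × 46.952 + 0.737200 × 47.948 + 0.054100 × 48.948 + 0.051800 × 49.945
= 3.7911 + 3.4932 + 35.3473 + 2.6481 + 2.5872 = 47.8669 amu

47.87 amu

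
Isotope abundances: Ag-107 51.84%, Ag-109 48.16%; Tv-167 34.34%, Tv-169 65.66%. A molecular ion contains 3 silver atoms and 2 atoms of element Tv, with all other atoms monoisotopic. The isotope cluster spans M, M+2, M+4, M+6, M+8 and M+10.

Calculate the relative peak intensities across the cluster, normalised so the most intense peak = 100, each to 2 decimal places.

4.79 : 31.64 : 80.91 : 100.00 : 59.98 : 14.03

Silver pattern (n=3): 0.13931407 : 0.38827347 : 0.36071085 : 0.11170161
Element Tv pattern (n=2): 0.11792356 : 0.45095288 : 0.43112356
Convolve the two distributions (both contribute in 2-u steps):
  M: 0.13931407×0.11792356 = 0.016428
  M+2: 0.13931407×0.45095288 + 0.38827347×0.11792356 = 0.108611
  M+4: 0.13931407×0.43112356 + 0.38827347×0.45095288 + 0.36071085×0.11792356 = 0.277691
  M+6: 0.38827347×0.43112356 + 0.36071085×0.45095288 + 0.11170161×0.11792356 = 0.343230
  M+8: 0.36071085×0.43112356 + 0.11170161×0.45095288 = 0.205883
  M+10: 0.11170161×0.43112356 = 0.048157
Scale to base peak (0.343230) = 100: 4.79 : 31.64 : 80.91 : 100.00 : 59.98 : 14.03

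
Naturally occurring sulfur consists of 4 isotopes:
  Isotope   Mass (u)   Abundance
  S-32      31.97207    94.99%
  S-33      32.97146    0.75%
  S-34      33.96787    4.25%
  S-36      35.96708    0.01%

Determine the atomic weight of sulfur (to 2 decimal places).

Ar = Σ fᵢ·mᵢ = 0.9499 × 31.97207 + 0.0075 × 32.97146 + 0.0425 × 33.96787 + 0.0001 × 35.96708
= 30.370269 + 0.247286 + 1.443634 + 0.003597 = 32.064786 u

32.06 u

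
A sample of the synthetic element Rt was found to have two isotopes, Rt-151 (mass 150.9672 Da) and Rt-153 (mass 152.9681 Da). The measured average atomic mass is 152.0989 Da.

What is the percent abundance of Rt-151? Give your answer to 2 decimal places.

43.44%

Writing the weighted mean with unknown fraction x of Rt-151:
150.9672·x + 152.9681·(1 − x) = 152.0989
(150.9672 − 152.9681)·x = 152.0989 − 152.9681
x = -0.8692 / -2.0009 = 0.43440 → 43.44% Rt-151, 56.56% Rt-153.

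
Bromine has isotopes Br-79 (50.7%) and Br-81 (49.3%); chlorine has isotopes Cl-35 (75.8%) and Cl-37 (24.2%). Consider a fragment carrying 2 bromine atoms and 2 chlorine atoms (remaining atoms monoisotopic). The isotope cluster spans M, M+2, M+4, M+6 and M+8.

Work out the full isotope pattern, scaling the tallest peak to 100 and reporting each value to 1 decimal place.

38.7 : 100.0 : 88.6 : 31.0 : 3.7

Bromine pattern (n=2): 0.257049 : 0.499902 : 0.243049
Chlorine pattern (n=2): 0.574564 : 0.366872 : 0.058564
Convolve the two distributions (both contribute in 2-u steps):
  M: 0.257049×0.574564 = 0.147691
  M+2: 0.257049×0.366872 + 0.499902×0.574564 = 0.381530
  M+4: 0.257049×0.058564 + 0.499902×0.366872 + 0.243049×0.574564 = 0.338101
  M+6: 0.499902×0.058564 + 0.243049×0.366872 = 0.118444
  M+8: 0.243049×0.058564 = 0.014234
Scale to base peak (0.381530) = 100: 38.7 : 100.0 : 88.6 : 31.0 : 3.7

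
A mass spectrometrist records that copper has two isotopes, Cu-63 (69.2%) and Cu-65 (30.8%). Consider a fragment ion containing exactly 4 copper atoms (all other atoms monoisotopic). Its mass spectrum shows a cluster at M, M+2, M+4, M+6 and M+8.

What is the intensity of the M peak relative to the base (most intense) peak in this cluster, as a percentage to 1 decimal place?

56.2%

Term probabilities: M 0.2293, M+2 0.4083, M+4 0.2726, M+6 0.0809, M+8 0.0090. Base peak = M+2.
P(M+2) = C(4,1) × 0.692^3 × 0.308^1 = 4 × 0.33137389 × 0.3080 = 0.408253 (base)
P(M) = C(4,0) × 0.692^4 × 0.308^0 = 1 × 0.22931073 × 1.0000 = 0.229311
Relative intensity = 0.229311 / 0.408253 × 100 = 56.2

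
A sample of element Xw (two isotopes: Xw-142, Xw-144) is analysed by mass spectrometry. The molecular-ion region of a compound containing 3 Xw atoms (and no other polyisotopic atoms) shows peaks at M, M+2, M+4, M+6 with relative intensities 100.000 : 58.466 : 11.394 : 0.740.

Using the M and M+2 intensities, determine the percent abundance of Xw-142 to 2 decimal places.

83.69%

Let p = fractional abundance of Xw-142. I(M+2)/I(M) = [C(3,1)·p^2·(1−p)] / p^3 = 3·(1−p)/p = 58.466/100.000 = 0.5847
(1−p)/p = 0.5847/3 = 0.1949  ⇒  p = 1/(1 + 0.1949) = 0.8369
Xw-142: 83.69%, Xw-144: 16.31%.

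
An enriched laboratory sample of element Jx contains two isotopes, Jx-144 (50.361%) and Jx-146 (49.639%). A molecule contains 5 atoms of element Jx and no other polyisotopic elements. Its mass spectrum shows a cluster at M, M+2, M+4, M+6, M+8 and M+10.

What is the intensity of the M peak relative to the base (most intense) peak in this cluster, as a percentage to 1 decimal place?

(0.50361 + 0.49639)^5 gives M 0.0324, M+2 0.1597, M+4 0.3147, M+6 0.3102, M+8 0.1529, M+10 0.0301; the largest is M+4.
P(M+4) = C(5,2) × 0.50361^3 × 0.49639^2 = 10 × 0.1277271 × 0.24640303 = 0.314723 (base)
P(M) = C(5,0) × 0.50361^5 × 0.49639^0 = 1 × 0.03239453 × 1.0000 = 0.032395
Relative intensity = 0.032395 / 0.314723 × 100 = 10.3

10.3%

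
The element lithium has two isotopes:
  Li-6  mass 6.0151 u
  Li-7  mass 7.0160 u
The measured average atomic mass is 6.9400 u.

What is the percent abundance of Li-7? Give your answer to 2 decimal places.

92.41%

Writing the weighted mean with unknown fraction x of Li-6:
6.0151·x + 7.0160·(1 − x) = 6.9400
(6.0151 − 7.0160)·x = 6.9400 − 7.0160
x = -0.0760 / -1.0009 = 0.07593 → 7.59% Li-6, 92.41% Li-7.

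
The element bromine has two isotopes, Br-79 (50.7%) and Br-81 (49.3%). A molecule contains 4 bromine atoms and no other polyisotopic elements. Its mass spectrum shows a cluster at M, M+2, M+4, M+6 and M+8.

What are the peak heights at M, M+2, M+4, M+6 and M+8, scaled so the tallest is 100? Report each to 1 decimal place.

The 4 Br atoms are independent, so intensities follow the terms of (0.507 + 0.493)^4.
P(M) = 0.507^4 = 0.066074
P(M+2) = 4 × 0.507^3 × 0.493^1 = 0.256999
P(M+4) = 6 × 0.507^2 × 0.493^2 = 0.374853
P(M+6) = 4 × 0.507^1 × 0.493^3 = 0.243001
P(M+8) = 0.493^4 = 0.059073
The M+4 peak is largest (0.374853); scaling to 100 gives 17.6 : 68.6 : 100.0 : 64.8 : 15.8.

17.6 : 68.6 : 100.0 : 64.8 : 15.8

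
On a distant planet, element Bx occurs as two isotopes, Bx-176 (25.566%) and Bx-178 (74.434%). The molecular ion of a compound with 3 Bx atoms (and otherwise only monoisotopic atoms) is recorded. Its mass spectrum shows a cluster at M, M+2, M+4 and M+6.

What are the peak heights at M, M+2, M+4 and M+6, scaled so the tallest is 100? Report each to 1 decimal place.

3.9 : 34.3 : 100.0 : 97.0

Expanding (0.25566 + 0.74434)^3:
P(M) = 0.25566^3 = 0.016710
P(M+2) = 3 × 0.25566^2 × 0.74434^1 = 0.145955
P(M+4) = 3 × 0.25566^1 × 0.74434^2 = 0.424939
P(M+6) = 0.74434^3 = 0.412396
The M+4 peak is largest (0.424939); scaling to 100 gives 3.9 : 34.3 : 100.0 : 97.0.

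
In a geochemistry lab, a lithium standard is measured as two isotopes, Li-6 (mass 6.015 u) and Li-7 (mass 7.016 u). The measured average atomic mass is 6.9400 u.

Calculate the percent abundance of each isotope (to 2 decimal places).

Li-6: 7.59%, Li-7: 92.41%

Let x be the fractional abundance of Li-6; then Li-7 has abundance 1 − x.
6.015·x + 7.016·(1 − x) = 6.9400
(6.015 − 7.016)·x = 6.9400 − 7.016
x = -0.0760 / -1.001 = 0.07592 → 7.59% Li-6, 92.41% Li-7.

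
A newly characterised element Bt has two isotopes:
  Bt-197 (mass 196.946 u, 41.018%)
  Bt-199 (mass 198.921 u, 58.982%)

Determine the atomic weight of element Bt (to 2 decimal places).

198.11 u

Ar = Σ fᵢ·mᵢ = 0.41018 × 196.946 + 0.58982 × 198.921
= 80.7833 + 117.3276 = 198.1109 u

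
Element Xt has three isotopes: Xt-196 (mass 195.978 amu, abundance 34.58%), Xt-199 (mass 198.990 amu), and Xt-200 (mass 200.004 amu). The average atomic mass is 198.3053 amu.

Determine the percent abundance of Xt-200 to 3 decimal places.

35.192%

The remaining 65.42% is split between Xt-199 (fraction x) and Xt-200 (fraction 0.6542 − x).
Substituting: 198.990x + 200.004(0.6542 − x) = 130.5361076
(198.990 − 200.004)x = -0.3065092  ⇒  x = 0.30228, y = 0.35192
Xt-199: 30.228%, Xt-200: 35.192%.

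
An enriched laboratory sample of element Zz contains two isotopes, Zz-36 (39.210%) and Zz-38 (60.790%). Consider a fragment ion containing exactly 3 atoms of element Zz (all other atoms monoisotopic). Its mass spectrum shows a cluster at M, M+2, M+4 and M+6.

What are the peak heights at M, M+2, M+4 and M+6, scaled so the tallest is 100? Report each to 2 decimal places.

13.87 : 64.50 : 100.00 : 51.68

Expanding (0.39210 + 0.60790)^3:
P(M) = 0.39210^3 = 0.060282
P(M+2) = 3 × 0.39210^2 × 0.60790^1 = 0.280380
P(M+4) = 3 × 0.39210^1 × 0.60790^2 = 0.434693
P(M+6) = 0.60790^3 = 0.224645
The M+4 peak is largest (0.434693); scaling to 100 gives 13.87 : 64.50 : 100.00 : 51.68.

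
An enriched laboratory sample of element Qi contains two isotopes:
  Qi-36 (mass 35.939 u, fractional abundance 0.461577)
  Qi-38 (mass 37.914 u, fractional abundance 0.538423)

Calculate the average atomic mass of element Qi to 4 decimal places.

Average mass = Σ (abundance × isotope mass) = 0.461577 × 35.939 + 0.538423 × 37.914
= 16.58862 + 20.41377 = 37.00239 u

37.0024 u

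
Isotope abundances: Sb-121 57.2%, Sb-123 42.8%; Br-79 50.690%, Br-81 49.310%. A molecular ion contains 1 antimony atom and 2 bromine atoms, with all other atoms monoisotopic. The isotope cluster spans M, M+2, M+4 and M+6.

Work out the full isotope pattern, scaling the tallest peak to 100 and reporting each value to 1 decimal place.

37.1 : 100.0 : 89.2 : 26.3

Antimony pattern (n=1): 0.5720 : 0.4280
Bromine pattern (n=2): 0.25694761 : 0.49990478 : 0.24314761
Convolve the two distributions (both contribute in 2-u steps):
  M: 0.5720×0.25694761 = 0.146974
  M+2: 0.5720×0.49990478 + 0.4280×0.25694761 = 0.395919
  M+4: 0.5720×0.24314761 + 0.4280×0.49990478 = 0.353040
  M+6: 0.4280×0.24314761 = 0.104067
Scale to base peak (0.395919) = 100: 37.1 : 100.0 : 89.2 : 26.3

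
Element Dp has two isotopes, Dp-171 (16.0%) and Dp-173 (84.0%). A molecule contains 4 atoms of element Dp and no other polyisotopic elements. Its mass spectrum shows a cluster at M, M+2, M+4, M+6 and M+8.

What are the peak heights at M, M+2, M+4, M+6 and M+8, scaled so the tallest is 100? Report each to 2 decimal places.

Expanding (0.160 + 0.840)^4:
P(M) = 0.160^4 = 0.000655
P(M+2) = 4 × 0.160^3 × 0.840^1 = 0.013763
P(M+4) = 6 × 0.160^2 × 0.840^2 = 0.108380
P(M+6) = 4 × 0.160^1 × 0.840^3 = 0.379331
P(M+8) = 0.840^4 = 0.497871
The M+8 peak is largest (0.497871); scaling to 100 gives 0.13 : 2.76 : 21.77 : 76.19 : 100.00.

0.13 : 2.76 : 21.77 : 76.19 : 100.00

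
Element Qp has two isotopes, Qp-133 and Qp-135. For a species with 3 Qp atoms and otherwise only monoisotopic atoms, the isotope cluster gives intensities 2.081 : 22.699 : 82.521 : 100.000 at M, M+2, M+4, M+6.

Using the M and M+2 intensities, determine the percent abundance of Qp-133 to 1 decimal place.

Let p = fractional abundance of Qp-133. I(M+2)/I(M) = [C(3,1)·p^2·(1−p)] / p^3 = 3·(1−p)/p = 22.699/2.081 = 10.9077
(1−p)/p = 10.9077/3 = 3.6359  ⇒  p = 1/(1 + 3.6359) = 0.2157
Qp-133: 21.6%, Qp-135: 78.4%.

21.6%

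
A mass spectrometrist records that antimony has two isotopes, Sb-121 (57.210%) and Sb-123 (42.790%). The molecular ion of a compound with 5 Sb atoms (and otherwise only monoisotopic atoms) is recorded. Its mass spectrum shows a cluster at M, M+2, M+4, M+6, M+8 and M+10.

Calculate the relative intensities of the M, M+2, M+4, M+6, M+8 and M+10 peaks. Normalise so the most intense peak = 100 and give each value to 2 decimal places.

Expanding (0.57210 + 0.42790)^5:
P(M) = 0.57210^5 = 0.061286
P(M+2) = 5 × 0.57210^4 × 0.42790^1 = 0.229192
P(M+4) = 10 × 0.57210^3 × 0.42790^2 = 0.342847
P(M+6) = 10 × 0.57210^2 × 0.42790^3 = 0.256431
P(M+8) = 5 × 0.57210^1 × 0.42790^4 = 0.095898
P(M+10) = 0.42790^5 = 0.014345
The M+4 peak is largest (0.342847); scaling to 100 gives 17.88 : 66.85 : 100.00 : 74.79 : 27.97 : 4.18.

17.88 : 66.85 : 100.00 : 74.79 : 27.97 : 4.18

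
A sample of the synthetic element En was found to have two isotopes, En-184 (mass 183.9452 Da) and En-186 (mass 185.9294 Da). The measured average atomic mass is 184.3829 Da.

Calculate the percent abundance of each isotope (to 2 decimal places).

Writing the weighted mean with unknown fraction x of En-184:
183.9452·x + 185.9294·(1 − x) = 184.3829
(183.9452 − 185.9294)·x = 184.3829 − 185.9294
x = -1.5465 / -1.9842 = 0.77941 → 77.94% En-184, 22.06% En-186.

En-184: 77.94%, En-186: 22.06%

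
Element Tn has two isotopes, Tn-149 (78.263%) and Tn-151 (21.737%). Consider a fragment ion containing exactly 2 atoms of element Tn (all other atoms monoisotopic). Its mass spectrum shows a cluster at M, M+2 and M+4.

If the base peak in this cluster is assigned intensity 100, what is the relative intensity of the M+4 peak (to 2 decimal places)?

7.71

(0.78263 + 0.21737)^2 gives M 0.6125, M+2 0.3402, M+4 0.0472; the largest is M.
P(M) = C(2,0) × 0.78263^2 × 0.21737^0 = 1 × 0.61250972 × 1.0000 = 0.612510 (base)
P(M+4) = C(2,2) × 0.78263^0 × 0.21737^2 = 1 × 1.0000 × 0.04724972 = 0.047250
Relative intensity = 0.047250 / 0.612510 × 100 = 7.71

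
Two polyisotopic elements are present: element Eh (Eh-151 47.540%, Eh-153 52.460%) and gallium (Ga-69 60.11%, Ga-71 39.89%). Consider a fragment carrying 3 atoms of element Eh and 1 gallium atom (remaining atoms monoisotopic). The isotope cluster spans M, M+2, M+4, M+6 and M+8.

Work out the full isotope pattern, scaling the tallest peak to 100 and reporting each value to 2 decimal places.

Element Eh pattern (n=3): 0.10744285 : 0.35568692 : 0.3924976 : 0.14437263
Gallium pattern (n=1): 0.6011 : 0.3989
Convolve the two distributions (both contribute in 2-u steps):
  M: 0.10744285×0.6011 = 0.064584
  M+2: 0.10744285×0.3989 + 0.35568692×0.6011 = 0.256662
  M+4: 0.35568692×0.3989 + 0.3924976×0.6011 = 0.377814
  M+6: 0.3924976×0.3989 + 0.14437263×0.6011 = 0.243350
  M+8: 0.14437263×0.3989 = 0.057590
Scale to base peak (0.377814) = 100: 17.09 : 67.93 : 100.00 : 64.41 : 15.24

17.09 : 67.93 : 100.00 : 64.41 : 15.24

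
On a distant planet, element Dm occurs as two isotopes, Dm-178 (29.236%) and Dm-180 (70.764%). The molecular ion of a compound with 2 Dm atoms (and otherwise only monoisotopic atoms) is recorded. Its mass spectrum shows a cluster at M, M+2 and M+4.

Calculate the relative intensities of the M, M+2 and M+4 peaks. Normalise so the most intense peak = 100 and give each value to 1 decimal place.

The 2 Dm atoms are independent, so intensities follow the terms of (0.29236 + 0.70764)^2.
P(M) = 0.29236^2 = 0.085474
P(M+2) = 2 × 0.29236^1 × 0.70764^1 = 0.413771
P(M+4) = 0.70764^2 = 0.500754
The M+4 peak is largest (0.500754); scaling to 100 gives 17.1 : 82.6 : 100.0.

17.1 : 82.6 : 100.0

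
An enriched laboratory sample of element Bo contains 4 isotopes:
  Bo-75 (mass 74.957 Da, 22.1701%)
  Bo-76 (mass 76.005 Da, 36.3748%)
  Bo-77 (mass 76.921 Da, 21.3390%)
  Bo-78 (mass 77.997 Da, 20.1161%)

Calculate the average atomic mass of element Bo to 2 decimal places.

Average mass = Σ (abundance × isotope mass) = 0.221701 × 74.957 + 0.363748 × 76.005 + 0.213390 × 76.921 + 0.201161 × 77.997
= 16.6180 + 27.6467 + 16.4142 + 15.6900 = 76.3689 Da

76.37 Da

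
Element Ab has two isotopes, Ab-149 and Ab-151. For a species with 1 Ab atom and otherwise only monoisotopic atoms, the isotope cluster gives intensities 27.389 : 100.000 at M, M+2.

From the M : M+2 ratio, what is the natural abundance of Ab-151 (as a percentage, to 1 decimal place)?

Let p = fractional abundance of Ab-149. I(M+2)/I(M) = [C(1,1)·p^0·(1−p)] / p^1 = 1·(1−p)/p = 100.000/27.389 = 3.6511
(1−p)/p = 3.6511/1 = 3.6511  ⇒  p = 1/(1 + 3.6511) = 0.2150
Ab-149: 21.5%, Ab-151: 78.5%.

78.5%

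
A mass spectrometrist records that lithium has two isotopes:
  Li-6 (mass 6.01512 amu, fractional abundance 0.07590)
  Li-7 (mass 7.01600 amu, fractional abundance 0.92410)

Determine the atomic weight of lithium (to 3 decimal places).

The abundance-weighted mean is 0.07590 × 6.01512 + 0.92410 × 7.01600
= 0.456548 + 6.483486 = 6.940034 amu

6.940 amu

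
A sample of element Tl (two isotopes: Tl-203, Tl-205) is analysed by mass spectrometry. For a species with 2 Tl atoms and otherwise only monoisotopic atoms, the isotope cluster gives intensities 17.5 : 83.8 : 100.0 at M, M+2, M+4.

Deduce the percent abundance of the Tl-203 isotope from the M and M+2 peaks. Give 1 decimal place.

Let p = fractional abundance of Tl-203. I(M+2)/I(M) = [C(2,1)·p^1·(1−p)] / p^2 = 2·(1−p)/p = 83.8/17.5 = 4.7886
(1−p)/p = 4.7886/2 = 2.3943  ⇒  p = 1/(1 + 2.3943) = 0.2946
Tl-203: 29.5%, Tl-205: 70.5%.

29.5%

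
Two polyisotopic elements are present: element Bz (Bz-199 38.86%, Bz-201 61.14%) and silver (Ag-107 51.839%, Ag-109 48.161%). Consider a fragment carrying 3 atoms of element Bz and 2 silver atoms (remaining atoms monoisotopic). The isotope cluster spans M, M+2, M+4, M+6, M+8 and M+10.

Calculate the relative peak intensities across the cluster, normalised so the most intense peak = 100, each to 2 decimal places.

4.59 : 30.22 : 78.37 : 100.00 : 62.69 : 15.44

Element Bz pattern (n=3): 0.05868247 : 0.27698247 : 0.43578765 : 0.22854741
Silver pattern (n=2): 0.26872819 : 0.49932362 : 0.23194819
Convolve the two distributions (both contribute in 2-u steps):
  M: 0.05868247×0.26872819 = 0.015770
  M+2: 0.05868247×0.49932362 + 0.27698247×0.26872819 = 0.103735
  M+4: 0.05868247×0.23194819 + 0.27698247×0.49932362 + 0.43578765×0.26872819 = 0.269024
  M+6: 0.27698247×0.23194819 + 0.43578765×0.49932362 + 0.22854741×0.26872819 = 0.343262
  M+8: 0.43578765×0.23194819 + 0.22854741×0.49932362 = 0.215199
  M+10: 0.22854741×0.23194819 = 0.053011
Scale to base peak (0.343262) = 100: 4.59 : 30.22 : 78.37 : 100.00 : 62.69 : 15.44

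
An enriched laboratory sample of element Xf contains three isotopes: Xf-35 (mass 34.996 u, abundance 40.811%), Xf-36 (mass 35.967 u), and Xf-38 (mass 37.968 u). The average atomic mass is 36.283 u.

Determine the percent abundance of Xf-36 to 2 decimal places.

23.59%

Let x and y be the fractions of Xf-36 and Xf-38. Then x + y = 1 − 0.40811 = 0.59189 and 35.967x + 37.968y = 36.283 − 0.40811×34.996 = 22.00078244.
Substituting: 35.967x + 37.968(0.59189 − x) = 22.00078244
(35.967 − 37.968)x = -0.47209708  ⇒  x = 0.23593, y = 0.35596
Xf-36: 23.59%, Xf-38: 35.60%.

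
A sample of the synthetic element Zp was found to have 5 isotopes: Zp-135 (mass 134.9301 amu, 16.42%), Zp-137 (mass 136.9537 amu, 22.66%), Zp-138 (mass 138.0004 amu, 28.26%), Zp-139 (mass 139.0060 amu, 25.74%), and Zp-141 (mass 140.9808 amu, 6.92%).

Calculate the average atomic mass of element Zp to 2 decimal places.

137.72 amu

The abundance-weighted mean is 0.1642 × 134.9301 + 0.2266 × 136.9537 + 0.2826 × 138.0004 + 0.2574 × 139.0060 + 0.0692 × 140.9808
= 22.15552 + 31.03371 + 38.99891 + 35.78014 + 9.75587 = 137.72415 amu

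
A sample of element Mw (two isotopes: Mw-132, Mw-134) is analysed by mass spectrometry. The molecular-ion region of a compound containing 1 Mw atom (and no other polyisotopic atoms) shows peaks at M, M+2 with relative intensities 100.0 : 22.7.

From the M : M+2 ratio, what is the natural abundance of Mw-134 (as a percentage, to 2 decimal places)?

18.50%

Write p for the Mw-132 fraction. I(M+2)/I(M) = [C(1,1)·p^0·(1−p)] / p^1 = 1·(1−p)/p = 22.7/100.0 = 0.2270
(1−p)/p = 0.2270/1 = 0.2270  ⇒  p = 1/(1 + 0.2270) = 0.8150
Mw-132: 81.50%, Mw-134: 18.50%.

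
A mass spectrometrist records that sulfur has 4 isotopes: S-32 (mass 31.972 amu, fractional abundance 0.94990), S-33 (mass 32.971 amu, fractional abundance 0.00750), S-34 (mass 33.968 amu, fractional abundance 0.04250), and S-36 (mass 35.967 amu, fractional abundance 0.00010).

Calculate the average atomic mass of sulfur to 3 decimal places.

32.065 amu

Ar = Σ fᵢ·mᵢ = 0.94990 × 31.972 + 0.00750 × 32.971 + 0.04250 × 33.968 + 0.00010 × 35.967
= 30.3702 + 0.2473 + 1.4436 + 0.0036 = 32.0647 amu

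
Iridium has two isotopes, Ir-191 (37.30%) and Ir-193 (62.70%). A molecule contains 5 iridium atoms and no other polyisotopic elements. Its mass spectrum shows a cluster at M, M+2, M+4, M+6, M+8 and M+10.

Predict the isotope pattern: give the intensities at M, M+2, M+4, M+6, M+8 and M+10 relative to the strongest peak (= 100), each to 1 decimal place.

2.1 : 17.7 : 59.5 : 100.0 : 84.0 : 28.3

The 5 Ir atoms are independent, so intensities follow the terms of (0.3730 + 0.6270)^5.
P(M) = 0.3730^5 = 0.007220
P(M+2) = 5 × 0.3730^4 × 0.6270^1 = 0.060684
P(M+4) = 10 × 0.3730^3 × 0.6270^2 = 0.204015
P(M+6) = 10 × 0.3730^2 × 0.6270^3 = 0.342942
P(M+8) = 5 × 0.3730^1 × 0.6270^4 = 0.288237
P(M+10) = 0.6270^5 = 0.096903
The M+6 peak is largest (0.342942); scaling to 100 gives 2.1 : 17.7 : 59.5 : 100.0 : 84.0 : 28.3.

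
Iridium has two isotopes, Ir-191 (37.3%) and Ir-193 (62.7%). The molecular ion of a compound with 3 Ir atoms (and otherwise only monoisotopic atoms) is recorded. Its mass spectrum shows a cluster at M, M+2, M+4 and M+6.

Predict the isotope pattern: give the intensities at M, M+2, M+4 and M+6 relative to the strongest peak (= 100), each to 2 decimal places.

11.80 : 59.49 : 100.00 : 56.03

The 3 Ir atoms are independent, so intensities follow the terms of (0.373 + 0.627)^3.
P(M) = 0.373^3 = 0.051895
P(M+2) = 3 × 0.373^2 × 0.627^1 = 0.261702
P(M+4) = 3 × 0.373^1 × 0.627^2 = 0.439911
P(M+6) = 0.627^3 = 0.246492
The M+4 peak is largest (0.439911); scaling to 100 gives 11.80 : 59.49 : 100.00 : 56.03.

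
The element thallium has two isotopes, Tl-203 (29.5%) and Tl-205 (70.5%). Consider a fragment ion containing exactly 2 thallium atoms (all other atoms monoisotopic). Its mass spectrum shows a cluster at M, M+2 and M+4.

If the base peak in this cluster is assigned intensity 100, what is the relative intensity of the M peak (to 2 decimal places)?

17.51

Term probabilities: M 0.0870, M+2 0.4160, M+4 0.4970. Base peak = M+4.
P(M+4) = C(2,2) × 0.295^0 × 0.705^2 = 1 × 1.0000 × 0.497025 = 0.497025 (base)
P(M) = C(2,0) × 0.295^2 × 0.705^0 = 1 × 0.087025 × 1.0000 = 0.087025
Relative intensity = 0.087025 / 0.497025 × 100 = 17.51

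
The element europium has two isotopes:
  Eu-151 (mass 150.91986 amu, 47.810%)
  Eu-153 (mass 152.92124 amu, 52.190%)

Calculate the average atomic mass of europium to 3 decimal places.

Ar = Σ fᵢ·mᵢ = 0.47810 × 150.91986 + 0.52190 × 152.92124
= 72.154785 + 79.809595 = 151.964380 amu

151.964 amu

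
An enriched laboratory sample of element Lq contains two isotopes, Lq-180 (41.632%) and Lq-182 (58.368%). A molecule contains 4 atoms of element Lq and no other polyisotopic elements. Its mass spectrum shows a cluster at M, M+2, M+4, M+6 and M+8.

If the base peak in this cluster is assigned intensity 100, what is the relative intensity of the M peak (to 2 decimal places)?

(0.41632 + 0.58368)^4 gives M 0.0300, M+2 0.1685, M+4 0.3543, M+6 0.3311, M+8 0.1161; the largest is M+4.
P(M+4) = C(4,2) × 0.41632^2 × 0.58368^2 = 6 × 0.17332234 × 0.34068234 = 0.354287 (base)
P(M) = C(4,0) × 0.41632^4 × 0.58368^0 = 1 × 0.03004063 × 1.0000 = 0.030041
Relative intensity = 0.030041 / 0.354287 × 100 = 8.48

8.48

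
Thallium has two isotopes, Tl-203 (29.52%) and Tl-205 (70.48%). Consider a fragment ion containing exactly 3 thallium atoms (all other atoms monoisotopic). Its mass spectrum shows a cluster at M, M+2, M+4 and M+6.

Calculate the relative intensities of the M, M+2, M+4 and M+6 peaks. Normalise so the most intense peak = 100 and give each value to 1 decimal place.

5.8 : 41.9 : 100.0 : 79.6

Each Tl atom is independently Tl-203 (p = 0.2952) or Tl-205 (q = 0.7048); the cluster is the binomial expansion (p + q)^3.
P(M) = 0.2952^3 = 0.025725
P(M+2) = 3 × 0.2952^2 × 0.7048^1 = 0.184255
P(M+4) = 3 × 0.2952^1 × 0.7048^2 = 0.439916
P(M+6) = 0.7048^3 = 0.350104
The M+4 peak is largest (0.439916); scaling to 100 gives 5.8 : 41.9 : 100.0 : 79.6.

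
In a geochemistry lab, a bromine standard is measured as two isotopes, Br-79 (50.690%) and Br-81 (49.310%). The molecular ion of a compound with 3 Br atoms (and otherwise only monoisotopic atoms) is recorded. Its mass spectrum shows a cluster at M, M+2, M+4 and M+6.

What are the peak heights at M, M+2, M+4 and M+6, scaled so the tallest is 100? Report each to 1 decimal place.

Each Br atom is independently Br-79 (p = 0.50690) or Br-81 (q = 0.49310); the cluster is the binomial expansion (p + q)^3.
P(M) = 0.50690^3 = 0.130247
P(M+2) = 3 × 0.50690^2 × 0.49310^1 = 0.380103
P(M+4) = 3 × 0.50690^1 × 0.49310^2 = 0.369755
P(M+6) = 0.49310^3 = 0.119896
The M+2 peak is largest (0.380103); scaling to 100 gives 34.3 : 100.0 : 97.3 : 31.5.

34.3 : 100.0 : 97.3 : 31.5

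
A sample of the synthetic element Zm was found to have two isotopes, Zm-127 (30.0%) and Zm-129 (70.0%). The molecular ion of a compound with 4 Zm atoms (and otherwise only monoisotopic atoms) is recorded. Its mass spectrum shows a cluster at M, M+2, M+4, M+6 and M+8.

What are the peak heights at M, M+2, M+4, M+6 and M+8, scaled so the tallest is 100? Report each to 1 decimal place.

2.0 : 18.4 : 64.3 : 100.0 : 58.3

Each Zm atom is independently Zm-127 (p = 0.300) or Zm-129 (q = 0.700); the cluster is the binomial expansion (p + q)^4.
P(M) = 0.300^4 = 0.008100
P(M+2) = 4 × 0.300^3 × 0.700^1 = 0.075600
P(M+4) = 6 × 0.300^2 × 0.700^2 = 0.264600
P(M+6) = 4 × 0.300^1 × 0.700^3 = 0.411600
P(M+8) = 0.700^4 = 0.240100
The M+6 peak is largest (0.411600); scaling to 100 gives 2.0 : 18.4 : 64.3 : 100.0 : 58.3.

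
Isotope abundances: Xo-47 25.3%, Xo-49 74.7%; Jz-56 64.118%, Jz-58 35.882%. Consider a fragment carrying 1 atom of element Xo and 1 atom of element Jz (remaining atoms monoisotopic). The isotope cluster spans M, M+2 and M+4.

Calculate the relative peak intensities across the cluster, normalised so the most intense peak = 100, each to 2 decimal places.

28.47 : 100.00 : 47.05

Element Xo pattern (n=1): 0.2530 : 0.7470
Element Jz pattern (n=1): 0.64118 : 0.35882
Convolve the two distributions (both contribute in 2-u steps):
  M: 0.2530×0.64118 = 0.162219
  M+2: 0.2530×0.35882 + 0.7470×0.64118 = 0.569743
  M+4: 0.7470×0.35882 = 0.268039
Scale to base peak (0.569743) = 100: 28.47 : 100.00 : 47.05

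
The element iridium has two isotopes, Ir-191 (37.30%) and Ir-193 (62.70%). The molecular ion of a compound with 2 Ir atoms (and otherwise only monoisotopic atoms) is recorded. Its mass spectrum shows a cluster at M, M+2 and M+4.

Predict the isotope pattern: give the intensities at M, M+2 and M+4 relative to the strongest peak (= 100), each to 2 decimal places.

The 2 Ir atoms are independent, so intensities follow the terms of (0.3730 + 0.6270)^2.
P(M) = 0.3730^2 = 0.139129
P(M+2) = 2 × 0.3730^1 × 0.6270^1 = 0.467742
P(M+4) = 0.6270^2 = 0.393129
The M+2 peak is largest (0.467742); scaling to 100 gives 29.74 : 100.00 : 84.05.

29.74 : 100.00 : 84.05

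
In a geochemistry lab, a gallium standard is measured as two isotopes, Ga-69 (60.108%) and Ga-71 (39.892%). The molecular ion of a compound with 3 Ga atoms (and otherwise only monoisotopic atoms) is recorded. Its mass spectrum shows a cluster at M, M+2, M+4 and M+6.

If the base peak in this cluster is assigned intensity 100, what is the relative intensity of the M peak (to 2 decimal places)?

50.23

Binomial terms of (0.60108 + 0.39892)^3: M 0.2172, M+2 0.4324, M+4 0.2870, M+6 0.0635 → M+2 is the base peak.
P(M+2) = C(3,1) × 0.60108^2 × 0.39892^1 = 3 × 0.36129717 × 0.39892 = 0.432386 (base)
P(M) = C(3,0) × 0.60108^3 × 0.39892^0 = 1 × 0.2171685 × 1.0000 = 0.217169
Relative intensity = 0.217169 / 0.432386 × 100 = 50.23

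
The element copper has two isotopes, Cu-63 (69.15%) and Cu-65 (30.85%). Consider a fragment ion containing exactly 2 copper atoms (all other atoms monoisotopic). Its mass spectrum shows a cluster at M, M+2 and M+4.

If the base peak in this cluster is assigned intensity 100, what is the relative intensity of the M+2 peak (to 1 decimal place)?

(0.6915 + 0.3085)^2 gives M 0.4782, M+2 0.4267, M+4 0.0952; the largest is M.
P(M) = C(2,0) × 0.6915^2 × 0.3085^0 = 1 × 0.47817225 × 1.0000 = 0.478172 (base)
P(M+2) = C(2,1) × 0.6915^1 × 0.3085^1 = 2 × 0.6915 × 0.3085 = 0.426656
Relative intensity = 0.426656 / 0.478172 × 100 = 89.2

89.2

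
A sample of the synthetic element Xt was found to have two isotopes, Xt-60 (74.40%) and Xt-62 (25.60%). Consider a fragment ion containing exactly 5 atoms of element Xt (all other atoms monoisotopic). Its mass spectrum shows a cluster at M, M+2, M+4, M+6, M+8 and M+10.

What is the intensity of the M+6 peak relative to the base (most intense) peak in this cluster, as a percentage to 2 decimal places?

Term probabilities: M 0.2280, M+2 0.3922, M+4 0.2699, M+6 0.0929, M+8 0.0160, M+10 0.0011. Base peak = M+2.
P(M+2) = C(5,1) × 0.7440^4 × 0.2560^1 = 5 × 0.3064021 × 0.2560 = 0.392195 (base)
P(M+6) = C(5,3) × 0.7440^2 × 0.2560^3 = 10 × 0.553536 × 0.01677722 = 0.092868
Relative intensity = 0.092868 / 0.392195 × 100 = 23.68

23.68%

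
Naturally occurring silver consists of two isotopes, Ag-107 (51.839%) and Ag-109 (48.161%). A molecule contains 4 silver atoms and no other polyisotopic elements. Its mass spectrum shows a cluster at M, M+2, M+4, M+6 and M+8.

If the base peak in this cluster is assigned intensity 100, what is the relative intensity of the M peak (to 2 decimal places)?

(0.51839 + 0.48161)^4 gives M 0.0722, M+2 0.2684, M+4 0.3740, M+6 0.2316, M+8 0.0538; the largest is M+4.
P(M+4) = C(4,2) × 0.51839^2 × 0.48161^2 = 6 × 0.26872819 × 0.23194819 = 0.373986 (base)
P(M) = C(4,0) × 0.51839^4 × 0.48161^0 = 1 × 0.07221484 × 1.0000 = 0.072215
Relative intensity = 0.072215 / 0.373986 × 100 = 19.31

19.31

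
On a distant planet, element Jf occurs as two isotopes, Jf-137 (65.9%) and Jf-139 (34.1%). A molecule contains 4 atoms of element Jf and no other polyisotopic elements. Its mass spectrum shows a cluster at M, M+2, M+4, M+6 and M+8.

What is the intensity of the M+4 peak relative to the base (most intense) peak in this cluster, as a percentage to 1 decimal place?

Binomial terms of (0.659 + 0.341)^4: M 0.1886, M+2 0.3904, M+4 0.3030, M+6 0.1045, M+8 0.0135 → M+2 is the base peak.
P(M+2) = C(4,1) × 0.659^3 × 0.341^1 = 4 × 0.28619118 × 0.3410 = 0.390365 (base)
P(M+4) = C(4,2) × 0.659^2 × 0.341^2 = 6 × 0.434281 × 0.116281 = 0.302992
Relative intensity = 0.302992 / 0.390365 × 100 = 77.6

77.6%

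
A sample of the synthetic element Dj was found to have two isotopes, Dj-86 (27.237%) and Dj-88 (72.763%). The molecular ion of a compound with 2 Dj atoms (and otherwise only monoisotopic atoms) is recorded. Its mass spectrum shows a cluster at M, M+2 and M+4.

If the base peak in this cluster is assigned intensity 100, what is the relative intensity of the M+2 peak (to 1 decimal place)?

74.9

Term probabilities: M 0.0742, M+2 0.3964, M+4 0.5294. Base peak = M+4.
P(M+4) = C(2,2) × 0.27237^0 × 0.72763^2 = 1 × 1.0000 × 0.52944542 = 0.529445 (base)
P(M+2) = C(2,1) × 0.27237^1 × 0.72763^1 = 2 × 0.27237 × 0.72763 = 0.396369
Relative intensity = 0.396369 / 0.529445 × 100 = 74.9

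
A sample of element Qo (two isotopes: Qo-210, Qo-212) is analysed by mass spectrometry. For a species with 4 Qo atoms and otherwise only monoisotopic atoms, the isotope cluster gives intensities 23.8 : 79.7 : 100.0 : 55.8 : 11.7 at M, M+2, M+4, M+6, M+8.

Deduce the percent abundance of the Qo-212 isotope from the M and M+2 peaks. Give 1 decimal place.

45.6%

Write p for the Qo-210 fraction. I(M+2)/I(M) = [C(4,1)·p^3·(1−p)] / p^4 = 4·(1−p)/p = 79.7/23.8 = 3.3487
(1−p)/p = 3.3487/4 = 0.8372  ⇒  p = 1/(1 + 0.8372) = 0.5443
Qo-210: 54.4%, Qo-212: 45.6%.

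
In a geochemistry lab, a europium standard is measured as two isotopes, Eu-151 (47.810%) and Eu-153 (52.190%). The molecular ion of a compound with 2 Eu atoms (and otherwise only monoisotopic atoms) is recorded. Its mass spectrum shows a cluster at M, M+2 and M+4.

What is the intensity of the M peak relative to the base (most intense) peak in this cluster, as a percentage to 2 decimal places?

45.80%

Term probabilities: M 0.2286, M+2 0.4990, M+4 0.2724. Base peak = M+2.
P(M+2) = C(2,1) × 0.47810^1 × 0.52190^1 = 2 × 0.4781 × 0.5219 = 0.499041 (base)
P(M) = C(2,0) × 0.47810^2 × 0.52190^0 = 1 × 0.22857961 × 1.0000 = 0.228580
Relative intensity = 0.228580 / 0.499041 × 100 = 45.80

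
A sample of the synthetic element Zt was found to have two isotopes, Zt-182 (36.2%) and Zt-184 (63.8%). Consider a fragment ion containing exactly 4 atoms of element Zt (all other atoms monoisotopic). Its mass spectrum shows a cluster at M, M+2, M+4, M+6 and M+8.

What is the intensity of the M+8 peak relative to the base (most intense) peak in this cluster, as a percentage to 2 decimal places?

44.06%

(0.362 + 0.638)^4 gives M 0.0172, M+2 0.1211, M+4 0.3200, M+6 0.3760, M+8 0.1657; the largest is M+6.
P(M+6) = C(4,3) × 0.362^1 × 0.638^3 = 4 × 0.3620 × 0.25969407 = 0.376037 (base)
P(M+8) = C(4,4) × 0.362^0 × 0.638^4 = 1 × 1.0000 × 0.16568482 = 0.165685
Relative intensity = 0.165685 / 0.376037 × 100 = 44.06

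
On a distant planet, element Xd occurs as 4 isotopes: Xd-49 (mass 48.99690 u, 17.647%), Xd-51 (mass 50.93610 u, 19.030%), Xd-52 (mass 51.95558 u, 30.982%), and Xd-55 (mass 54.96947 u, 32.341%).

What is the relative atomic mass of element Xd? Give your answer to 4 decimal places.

52.2142 u

Ar = Σ fᵢ·mᵢ = 0.17647 × 48.99690 + 0.19030 × 50.93610 + 0.30982 × 51.95558 + 0.32341 × 54.96947
= 8.646483 + 9.693140 + 16.096878 + 17.777676 = 52.214177 u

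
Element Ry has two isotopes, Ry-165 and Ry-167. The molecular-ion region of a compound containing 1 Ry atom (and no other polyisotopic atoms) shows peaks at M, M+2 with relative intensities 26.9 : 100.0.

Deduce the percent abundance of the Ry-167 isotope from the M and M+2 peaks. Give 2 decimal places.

If p is the fraction of Ry that is Ry-165, then I(M+2)/I(M) = [C(1,1)·p^0·(1−p)] / p^1 = 1·(1−p)/p = 100.0/26.9 = 3.7175
(1−p)/p = 3.7175/1 = 3.7175  ⇒  p = 1/(1 + 3.7175) = 0.2120
Ry-165: 21.20%, Ry-167: 78.80%.

78.80%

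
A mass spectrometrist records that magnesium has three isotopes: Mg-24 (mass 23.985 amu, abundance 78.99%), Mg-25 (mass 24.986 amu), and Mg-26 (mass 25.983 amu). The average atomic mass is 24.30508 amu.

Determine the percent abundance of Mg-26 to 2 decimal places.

11.01%

Let x and y be the fractions of Mg-25 and Mg-26. Then x + y = 1 − 0.7899 = 0.2101 and 24.986x + 25.983y = 24.30508 − 0.7899×23.985 = 5.3593285.
Substituting: 24.986x + 25.983(0.2101 − x) = 5.3593285
(24.986 − 25.983)x = -0.0996998  ⇒  x = 0.10000, y = 0.11010
Mg-25: 10.00%, Mg-26: 11.01%.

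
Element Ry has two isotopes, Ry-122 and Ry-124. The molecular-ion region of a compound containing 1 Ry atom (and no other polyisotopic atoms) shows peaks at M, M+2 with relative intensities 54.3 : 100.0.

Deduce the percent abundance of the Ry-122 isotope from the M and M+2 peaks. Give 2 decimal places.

If p is the fraction of Ry that is Ry-122, then I(M+2)/I(M) = [C(1,1)·p^0·(1−p)] / p^1 = 1·(1−p)/p = 100.0/54.3 = 1.8416
(1−p)/p = 1.8416/1 = 1.8416  ⇒  p = 1/(1 + 1.8416) = 0.3519
Ry-122: 35.19%, Ry-124: 64.81%.

35.19%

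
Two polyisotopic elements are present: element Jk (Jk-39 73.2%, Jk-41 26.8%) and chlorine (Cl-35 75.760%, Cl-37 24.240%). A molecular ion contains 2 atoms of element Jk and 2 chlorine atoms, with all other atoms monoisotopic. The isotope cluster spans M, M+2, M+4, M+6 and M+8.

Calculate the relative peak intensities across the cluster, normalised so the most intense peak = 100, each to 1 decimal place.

Element Jk pattern (n=2): 0.535824 : 0.392352 : 0.071824
Chlorine pattern (n=2): 0.57395776 : 0.36728448 : 0.05875776
Convolve the two distributions (both contribute in 2-u steps):
  M: 0.535824×0.57395776 = 0.307540
  M+2: 0.535824×0.36728448 + 0.392352×0.57395776 = 0.421993
  M+4: 0.535824×0.05875776 + 0.392352×0.36728448 + 0.071824×0.57395776 = 0.216813
  M+6: 0.392352×0.05875776 + 0.071824×0.36728448 = 0.049434
  M+8: 0.071824×0.05875776 = 0.004220
Scale to base peak (0.421993) = 100: 72.9 : 100.0 : 51.4 : 11.7 : 1.0

72.9 : 100.0 : 51.4 : 11.7 : 1.0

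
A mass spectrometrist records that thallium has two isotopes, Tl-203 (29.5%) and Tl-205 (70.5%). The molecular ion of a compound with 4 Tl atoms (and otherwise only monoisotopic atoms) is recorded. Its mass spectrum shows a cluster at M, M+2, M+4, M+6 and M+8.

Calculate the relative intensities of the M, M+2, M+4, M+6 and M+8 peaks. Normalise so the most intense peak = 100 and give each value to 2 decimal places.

1.83 : 17.51 : 62.77 : 100.00 : 59.75

Each Tl atom is independently Tl-203 (p = 0.295) or Tl-205 (q = 0.705); the cluster is the binomial expansion (p + q)^4.
P(M) = 0.295^4 = 0.007573
P(M+2) = 4 × 0.295^3 × 0.705^1 = 0.072396
P(M+4) = 6 × 0.295^2 × 0.705^2 = 0.259522
P(M+6) = 4 × 0.295^1 × 0.705^3 = 0.413475
P(M+8) = 0.705^4 = 0.247034
The M+6 peak is largest (0.413475); scaling to 100 gives 1.83 : 17.51 : 62.77 : 100.00 : 59.75.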